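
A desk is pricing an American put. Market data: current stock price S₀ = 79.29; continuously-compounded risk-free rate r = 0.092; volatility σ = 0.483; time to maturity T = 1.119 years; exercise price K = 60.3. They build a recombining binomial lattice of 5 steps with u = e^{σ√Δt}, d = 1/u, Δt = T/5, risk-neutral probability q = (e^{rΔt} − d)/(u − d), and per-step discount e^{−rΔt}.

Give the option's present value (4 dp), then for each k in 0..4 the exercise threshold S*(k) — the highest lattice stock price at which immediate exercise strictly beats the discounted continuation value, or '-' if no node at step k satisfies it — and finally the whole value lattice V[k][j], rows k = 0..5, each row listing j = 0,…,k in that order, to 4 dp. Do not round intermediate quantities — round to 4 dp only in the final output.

Δt=0.22380  u=1.25671  d=0.79573  q=0.48825  discount=0.97962
step 5 (expiry): payoffs max(K−S,0) = 35.0043 20.3501 0.0000 0.0000 0.0000 0.0000
step 4: (k=4,j=0): S=31.7893, (K−S)⁺=28.5107, hold=27.2818 ⇒ V=28.5107 exercise | (k=4,j=1): S=50.2053, (K−S)⁺=10.0947, hold=10.2019 ⇒ V=10.2019 continue | (k=4,j=2): S=79.2900, (K−S)⁺=0.0000, hold=0.0000 ⇒ V=0.0000 continue | (k=4,j=3): S=125.2238, (K−S)⁺=0.0000, hold=0.0000 ⇒ V=0.0000 continue | (k=4,j=4): S=197.7677, (K−S)⁺=0.0000, hold=0.0000 ⇒ V=0.0000 continue  boundary S*=31.7893
step 3: (k=3,j=0): S=39.9499, (K−S)⁺=20.3501, hold=19.1725 ⇒ V=20.3501 exercise | (k=3,j=1): S=63.0934, (K−S)⁺=0.0000, hold=5.1144 ⇒ V=5.1144 continue | (k=3,j=2): S=99.6443, (K−S)⁺=0.0000, hold=0.0000 ⇒ V=0.0000 continue | (k=3,j=3): S=157.3697, (K−S)⁺=0.0000, hold=0.0000 ⇒ V=0.0000 continue  boundary S*=39.9499
step 2: (k=2,j=0): S=50.2053, (K−S)⁺=10.0947, hold=12.6481 ⇒ V=12.6481 continue | (k=2,j=1): S=79.2900, (K−S)⁺=0.0000, hold=2.5640 ⇒ V=2.5640 continue | (k=2,j=2): S=125.2238, (K−S)⁺=0.0000, hold=0.0000 ⇒ V=0.0000 continue  boundary S*=-
step 1: (k=1,j=0): S=63.0934, (K−S)⁺=0.0000, hold=7.5671 ⇒ V=7.5671 continue | (k=1,j=1): S=99.6443, (K−S)⁺=0.0000, hold=1.2854 ⇒ V=1.2854 continue  boundary S*=-
step 0: (k=0,j=0): S=79.2900, (K−S)⁺=0.0000, hold=4.4083 ⇒ V=4.4083 continue  boundary S*=-

price = 4.4083
boundary = - - - 39.9499 31.7893
tree:
4.4083
7.5671 1.2854
12.6481 2.5640 0.0000
20.3501 5.1144 0.0000 0.0000
28.5107 10.2019 0.0000 0.0000 0.0000
35.0043 20.3501 0.0000 0.0000 0.0000 0.0000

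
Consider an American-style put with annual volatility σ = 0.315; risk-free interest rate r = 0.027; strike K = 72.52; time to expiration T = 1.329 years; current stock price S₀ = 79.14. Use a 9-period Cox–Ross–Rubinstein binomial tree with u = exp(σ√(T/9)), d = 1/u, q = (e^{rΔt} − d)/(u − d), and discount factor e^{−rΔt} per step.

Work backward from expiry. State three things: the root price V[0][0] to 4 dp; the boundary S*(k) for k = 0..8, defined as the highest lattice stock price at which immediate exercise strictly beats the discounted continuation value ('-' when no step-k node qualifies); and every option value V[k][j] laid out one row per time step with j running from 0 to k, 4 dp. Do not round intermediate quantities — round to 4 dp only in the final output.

Δt=0.14767  u=1.12868  d=0.88599  q=0.48624  discount=0.99602
step 9 (expiry): payoffs max(K−S,0) = 45.8963 38.6038 29.3137 17.4789 2.4025 0.0000 0.0000 0.0000 0.0000 0.0000
step 8: (k=8,j=0): S=30.0495, (K−S)⁺=42.4705, hold=42.1819 ⇒ V=42.4705 exercise | (k=8,j=1): S=38.2805, (K−S)⁺=34.2395, hold=33.9510 ⇒ V=34.2395 exercise | (k=8,j=2): S=48.7660, (K−S)⁺=23.7540, hold=23.4655 ⇒ V=23.7540 exercise | (k=8,j=3): S=62.1236, (K−S)⁺=10.3964, hold=10.1079 ⇒ V=10.3964 exercise | (k=8,j=4): S=79.1400, (K−S)⁺=0.0000, hold=1.2294 ⇒ V=1.2294 continue | (k=8,j=5): S=100.8174, (K−S)⁺=0.0000, hold=0.0000 ⇒ V=0.0000 continue | (k=8,j=6): S=128.4326, (K−S)⁺=0.0000, hold=0.0000 ⇒ V=0.0000 continue | (k=8,j=7): S=163.6118, (K−S)⁺=0.0000, hold=0.0000 ⇒ V=0.0000 continue | (k=8,j=8): S=208.4271, (K−S)⁺=0.0000, hold=0.0000 ⇒ V=0.0000 continue  boundary S*=62.1236
step 7: (k=7,j=0): S=33.9162, (K−S)⁺=38.6038, hold=38.3152 ⇒ V=38.6038 exercise | (k=7,j=1): S=43.2063, (K−S)⁺=29.3137, hold=29.0251 ⇒ V=29.3137 exercise | (k=7,j=2): S=55.0411, (K−S)⁺=17.4789, hold=17.1904 ⇒ V=17.4789 exercise | (k=7,j=3): S=70.1175, (K−S)⁺=2.4025, hold=5.9155 ⇒ V=5.9155 continue | (k=7,j=4): S=89.3235, (K−S)⁺=0.0000, hold=0.6291 ⇒ V=0.6291 continue | (k=7,j=5): S=113.7903, (K−S)⁺=0.0000, hold=0.0000 ⇒ V=0.0000 continue | (k=7,j=6): S=144.9589, (K−S)⁺=0.0000, hold=0.0000 ⇒ V=0.0000 continue | (k=7,j=7): S=184.6649, (K−S)⁺=0.0000, hold=0.0000 ⇒ V=0.0000 continue  boundary S*=55.0411
step 6: (k=6,j=0): S=38.2805, (K−S)⁺=34.2395, hold=33.9510 ⇒ V=34.2395 exercise | (k=6,j=1): S=48.7660, (K−S)⁺=23.7540, hold=23.4655 ⇒ V=23.7540 exercise | (k=6,j=2): S=62.1236, (K−S)⁺=10.3964, hold=11.8092 ⇒ V=11.8092 continue | (k=6,j=3): S=79.1400, (K−S)⁺=0.0000, hold=3.3317 ⇒ V=3.3317 continue | (k=6,j=4): S=100.8174, (K−S)⁺=0.0000, hold=0.3219 ⇒ V=0.3219 continue | (k=6,j=5): S=128.4326, (K−S)⁺=0.0000, hold=0.0000 ⇒ V=0.0000 continue | (k=6,j=6): S=163.6118, (K−S)⁺=0.0000, hold=0.0000 ⇒ V=0.0000 continue  boundary S*=48.7660
step 5: (k=5,j=0): S=43.2063, (K−S)⁺=29.3137, hold=29.0251 ⇒ V=29.3137 exercise | (k=5,j=1): S=55.0411, (K−S)⁺=17.4789, hold=17.8746 ⇒ V=17.8746 continue | (k=5,j=2): S=70.1175, (K−S)⁺=2.4025, hold=7.6565 ⇒ V=7.6565 continue | (k=5,j=3): S=89.3235, (K−S)⁺=0.0000, hold=1.8608 ⇒ V=1.8608 continue | (k=5,j=4): S=113.7903, (K−S)⁺=0.0000, hold=0.1647 ⇒ V=0.1647 continue | (k=5,j=5): S=144.9589, (K−S)⁺=0.0000, hold=0.0000 ⇒ V=0.0000 continue  boundary S*=43.2063
step 4: (k=4,j=0): S=48.7660, (K−S)⁺=23.7540, hold=23.6571 ⇒ V=23.7540 exercise | (k=4,j=1): S=62.1236, (K−S)⁺=10.3964, hold=12.8548 ⇒ V=12.8548 continue | (k=4,j=2): S=79.1400, (K−S)⁺=0.0000, hold=4.8192 ⇒ V=4.8192 continue | (k=4,j=3): S=100.8174, (K−S)⁺=0.0000, hold=1.0320 ⇒ V=1.0320 continue | (k=4,j=4): S=128.4326, (K−S)⁺=0.0000, hold=0.0843 ⇒ V=0.0843 continue  boundary S*=48.7660
step 3: (k=3,j=0): S=55.0411, (K−S)⁺=17.4789, hold=18.3810 ⇒ V=18.3810 continue | (k=3,j=1): S=70.1175, (K−S)⁺=2.4025, hold=8.9120 ⇒ V=8.9120 continue | (k=3,j=2): S=89.3235, (K−S)⁺=0.0000, hold=2.9659 ⇒ V=2.9659 continue | (k=3,j=3): S=113.7903, (K−S)⁺=0.0000, hold=0.5689 ⇒ V=0.5689 continue  boundary S*=-
step 2: (k=2,j=0): S=62.1236, (K−S)⁺=10.3964, hold=13.7220 ⇒ V=13.7220 continue | (k=2,j=1): S=79.1400, (K−S)⁺=0.0000, hold=5.9968 ⇒ V=5.9968 continue | (k=2,j=2): S=100.8174, (K−S)⁺=0.0000, hold=1.7932 ⇒ V=1.7932 continue  boundary S*=-
step 1: (k=1,j=0): S=70.1175, (K−S)⁺=2.4025, hold=9.9261 ⇒ V=9.9261 continue | (k=1,j=1): S=89.3235, (K−S)⁺=0.0000, hold=3.9371 ⇒ V=3.9371 continue  boundary S*=-
step 0: (k=0,j=0): S=79.1400, (K−S)⁺=0.0000, hold=6.9861 ⇒ V=6.9861 continue  boundary S*=-

price = 6.9861
boundary = - - - - 48.7660 43.2063 48.7660 55.0411 62.1236
tree:
6.9861
9.9261 3.9371
13.7220 5.9968 1.7932
18.3810 8.9120 2.9659 0.5689
23.7540 12.8548 4.8192 1.0320 0.0843
29.3137 17.8746 7.6565 1.8608 0.1647 0.0000
34.2395 23.7540 11.8092 3.3317 0.3219 0.0000 0.0000
38.6038 29.3137 17.4789 5.9155 0.6291 0.0000 0.0000 0.0000
42.4705 34.2395 23.7540 10.3964 1.2294 0.0000 0.0000 0.0000 0.0000
45.8963 38.6038 29.3137 17.4789 2.4025 0.0000 0.0000 0.0000 0.0000 0.0000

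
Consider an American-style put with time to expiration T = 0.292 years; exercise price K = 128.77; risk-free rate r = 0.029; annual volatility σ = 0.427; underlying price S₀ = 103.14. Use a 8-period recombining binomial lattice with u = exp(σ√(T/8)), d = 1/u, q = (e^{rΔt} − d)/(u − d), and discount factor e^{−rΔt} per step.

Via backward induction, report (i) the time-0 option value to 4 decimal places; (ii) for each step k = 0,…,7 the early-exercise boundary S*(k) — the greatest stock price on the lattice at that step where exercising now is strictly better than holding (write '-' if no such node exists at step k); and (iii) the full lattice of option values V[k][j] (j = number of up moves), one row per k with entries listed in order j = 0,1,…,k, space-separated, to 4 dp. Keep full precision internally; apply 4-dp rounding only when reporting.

params: Δt=0.03650 u=1.08500 d=0.92166 q=0.48610 e^(-rΔt)=0.99894
t_8 payoffs: 75.0674 65.5502 54.3463 41.1569 25.6300 7.3514 0.0000 0.0000 0.0000
t_7: node(7,0) S=58.2672 payoff=70.5028 vs cont=70.3666 → 70.5028 [stop]  node(7,1) S=68.5934 payoff=60.1766 vs cont=60.0404 → 60.1766 [stop]  node(7,2) S=80.7496 payoff=48.0204 vs cont=47.8842 → 48.0204 [stop]  node(7,3) S=95.0601 payoff=33.7099 vs cont=33.5737 → 33.7099 [stop]  node(7,4) S=111.9067 payoff=16.8633 vs cont=16.7271 → 16.8633 [stop]  node(7,5) S=131.7389 payoff=0.0000 vs cont=3.7739 → 3.7739 [wait]  node(7,6) S=155.0858 payoff=0.0000 vs cont=0.0000 → 0.0000 [wait]  node(7,7) S=182.5702 payoff=0.0000 vs cont=0.0000 → 0.0000 [wait]  ⇒ S*(7)=111.9067
t_6: node(6,0) S=63.2198 payoff=65.5502 vs cont=65.4139 → 65.5502 [stop]  node(6,1) S=74.4237 payoff=54.3463 vs cont=54.2101 → 54.3463 [stop]  node(6,2) S=87.6131 payoff=41.1569 vs cont=41.0206 → 41.1569 [stop]  node(6,3) S=103.1400 payoff=25.6300 vs cont=25.4938 → 25.6300 [stop]  node(6,4) S=121.4186 payoff=7.3514 vs cont=10.4894 → 10.4894 [wait]  node(6,5) S=142.9365 payoff=0.0000 vs cont=1.9374 → 1.9374 [wait]  node(6,6) S=168.2678 payoff=0.0000 vs cont=0.0000 → 0.0000 [wait]  ⇒ S*(6)=103.1400
t_5: node(5,0) S=68.5934 payoff=60.1766 vs cont=60.0404 → 60.1766 [stop]  node(5,1) S=80.7496 payoff=48.0204 vs cont=47.8842 → 48.0204 [stop]  node(5,2) S=95.0601 payoff=33.7099 vs cont=33.5737 → 33.7099 [stop]  node(5,3) S=111.9067 payoff=16.8633 vs cont=18.2508 → 18.2508 [wait]  node(5,4) S=131.7389 payoff=0.0000 vs cont=6.3256 → 6.3256 [wait]  node(5,5) S=155.0858 payoff=0.0000 vs cont=0.9946 → 0.9946 [wait]  ⇒ S*(5)=95.0601
t_4: node(4,0) S=74.4237 payoff=54.3463 vs cont=54.2101 → 54.3463 [stop]  node(4,1) S=87.6131 payoff=41.1569 vs cont=41.0206 → 41.1569 [stop]  node(4,2) S=103.1400 payoff=25.6300 vs cont=26.1675 → 26.1675 [wait]  node(4,3) S=121.4186 payoff=7.3514 vs cont=12.4408 → 12.4408 [wait]  node(4,4) S=142.9365 payoff=0.0000 vs cont=3.7302 → 3.7302 [wait]  ⇒ S*(4)=87.6131
t_3: node(3,0) S=80.7496 payoff=48.0204 vs cont=47.8842 → 48.0204 [stop]  node(3,1) S=95.0601 payoff=33.7099 vs cont=33.8347 → 33.8347 [wait]  node(3,2) S=111.9067 payoff=16.8633 vs cont=19.4743 → 19.4743 [wait]  node(3,3) S=131.7389 payoff=0.0000 vs cont=8.1979 → 8.1979 [wait]  ⇒ S*(3)=80.7496
t_2: node(2,0) S=87.6131 payoff=41.1569 vs cont=41.0812 → 41.1569 [stop]  node(2,1) S=103.1400 payoff=25.6300 vs cont=26.8257 → 26.8257 [wait]  node(2,2) S=121.4186 payoff=7.3514 vs cont=13.9780 → 13.9780 [wait]  ⇒ S*(2)=87.6131
t_1: node(1,0) S=95.0601 payoff=33.7099 vs cont=34.1543 → 34.1543 [wait]  node(1,1) S=111.9067 payoff=16.8633 vs cont=20.5587 → 20.5587 [wait]  ⇒ S*(1)=-
t_0: node(0,0) S=103.1400 payoff=25.6300 vs cont=27.5163 → 27.5163 [wait]  ⇒ S*(0)=-

price = 27.5163
boundary = - - 87.6131 80.7496 87.6131 95.0601 103.1400 111.9067
tree:
27.5163
34.1543 20.5587
41.1569 26.8257 13.9780
48.0204 33.8347 19.4743 8.1979
54.3463 41.1569 26.1675 12.4408 3.7302
60.1766 48.0204 33.7099 18.2508 6.3256 0.9946
65.5502 54.3463 41.1569 25.6300 10.4894 1.9374 0.0000
70.5028 60.1766 48.0204 33.7099 16.8633 3.7739 0.0000 0.0000
75.0674 65.5502 54.3463 41.1569 25.6300 7.3514 0.0000 0.0000 0.0000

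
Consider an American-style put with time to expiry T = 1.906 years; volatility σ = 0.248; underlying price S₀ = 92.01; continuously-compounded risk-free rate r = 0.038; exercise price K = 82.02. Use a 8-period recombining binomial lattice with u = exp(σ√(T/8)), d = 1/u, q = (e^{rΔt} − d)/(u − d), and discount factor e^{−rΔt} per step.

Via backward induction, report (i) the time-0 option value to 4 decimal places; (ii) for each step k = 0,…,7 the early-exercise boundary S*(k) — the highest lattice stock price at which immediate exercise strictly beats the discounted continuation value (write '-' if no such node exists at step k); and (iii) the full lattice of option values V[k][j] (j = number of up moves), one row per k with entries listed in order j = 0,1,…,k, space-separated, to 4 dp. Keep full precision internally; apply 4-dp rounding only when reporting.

params: Δt=0.23825 u=1.12868 d=0.88599 q=0.50725 e^(-rΔt)=0.99099
t_8 payoffs: 47.0850 37.5154 25.3246 9.7943 0.0000 0.0000 0.0000 0.0000 0.0000
t_7: node(7,0) S=39.4305 payoff=42.5895 vs cont=41.8502 → 42.5895 [stop]  node(7,1) S=50.2315 payoff=31.7885 vs cont=31.0493 → 31.7885 [stop]  node(7,2) S=63.9911 payoff=18.0289 vs cont=17.2897 → 18.0289 [stop]  node(7,3) S=81.5198 payoff=0.5002 vs cont=4.7827 → 4.7827 [wait]  node(7,4) S=103.8501 payoff=0.0000 vs cont=0.0000 → 0.0000 [wait]  node(7,5) S=132.2971 payoff=0.0000 vs cont=0.0000 → 0.0000 [wait]  node(7,6) S=168.5364 payoff=0.0000 vs cont=0.0000 → 0.0000 [wait]  node(7,7) S=214.7026 payoff=0.0000 vs cont=0.0000 → 0.0000 [wait]  ⇒ S*(7)=63.9911
t_6: node(6,0) S=44.5046 payoff=37.5154 vs cont=36.7762 → 37.5154 [stop]  node(6,1) S=56.6954 payoff=25.3246 vs cont=24.5854 → 25.3246 [stop]  node(6,2) S=72.2257 payoff=9.7943 vs cont=11.2078 → 11.2078 [wait]  node(6,3) S=92.0100 payoff=0.0000 vs cont=2.3354 → 2.3354 [wait]  node(6,4) S=117.2137 payoff=0.0000 vs cont=0.0000 → 0.0000 [wait]  node(6,5) S=149.3214 payoff=0.0000 vs cont=0.0000 → 0.0000 [wait]  node(6,6) S=190.2241 payoff=0.0000 vs cont=0.0000 → 0.0000 [wait]  ⇒ S*(6)=56.6954
t_5: node(5,0) S=50.2315 payoff=31.7885 vs cont=31.0493 → 31.7885 [stop]  node(5,1) S=63.9911 payoff=18.0289 vs cont=18.0002 → 18.0289 [stop]  node(5,2) S=81.5198 payoff=0.5002 vs cont=6.6469 → 6.6469 [wait]  node(5,3) S=103.8501 payoff=0.0000 vs cont=1.1404 → 1.1404 [wait]  node(5,4) S=132.2971 payoff=0.0000 vs cont=0.0000 → 0.0000 [wait]  node(5,5) S=168.5364 payoff=0.0000 vs cont=0.0000 → 0.0000 [wait]  ⇒ S*(5)=63.9911
t_4: node(4,0) S=56.6954 payoff=25.3246 vs cont=24.5854 → 25.3246 [stop]  node(4,1) S=72.2257 payoff=9.7943 vs cont=12.1449 → 12.1449 [wait]  node(4,2) S=92.0100 payoff=0.0000 vs cont=3.8190 → 3.8190 [wait]  node(4,3) S=117.2137 payoff=0.0000 vs cont=0.5569 → 0.5569 [wait]  node(4,4) S=149.3214 payoff=0.0000 vs cont=0.0000 → 0.0000 [wait]  ⇒ S*(4)=56.6954
t_3: node(3,0) S=63.9911 payoff=18.0289 vs cont=18.4712 → 18.4712 [wait]  node(3,1) S=81.5198 payoff=0.5002 vs cont=7.8502 → 7.8502 [wait]  node(3,2) S=103.8501 payoff=0.0000 vs cont=2.1448 → 2.1448 [wait]  node(3,3) S=132.2971 payoff=0.0000 vs cont=0.2719 → 0.2719 [wait]  ⇒ S*(3)=-
t_2: node(2,0) S=72.2257 payoff=9.7943 vs cont=12.9658 → 12.9658 [wait]  node(2,1) S=92.0100 payoff=0.0000 vs cont=4.9115 → 4.9115 [wait]  node(2,2) S=117.2137 payoff=0.0000 vs cont=1.1840 → 1.1840 [wait]  ⇒ S*(2)=-
t_1: node(1,0) S=81.5198 payoff=0.5002 vs cont=8.8003 → 8.8003 [wait]  node(1,1) S=103.8501 payoff=0.0000 vs cont=2.9935 → 2.9935 [wait]  ⇒ S*(1)=-
t_0: node(0,0) S=92.0100 payoff=0.0000 vs cont=5.8020 → 5.8020 [wait]  ⇒ S*(0)=-

price = 5.8020
boundary = - - - - 56.6954 63.9911 56.6954 63.9911
tree:
5.8020
8.8003 2.9935
12.9658 4.9115 1.1840
18.4712 7.8502 2.1448 0.2719
25.3246 12.1449 3.8190 0.5569 0.0000
31.7885 18.0289 6.6469 1.1404 0.0000 0.0000
37.5154 25.3246 11.2078 2.3354 0.0000 0.0000 0.0000
42.5895 31.7885 18.0289 4.7827 0.0000 0.0000 0.0000 0.0000
47.0850 37.5154 25.3246 9.7943 0.0000 0.0000 0.0000 0.0000 0.0000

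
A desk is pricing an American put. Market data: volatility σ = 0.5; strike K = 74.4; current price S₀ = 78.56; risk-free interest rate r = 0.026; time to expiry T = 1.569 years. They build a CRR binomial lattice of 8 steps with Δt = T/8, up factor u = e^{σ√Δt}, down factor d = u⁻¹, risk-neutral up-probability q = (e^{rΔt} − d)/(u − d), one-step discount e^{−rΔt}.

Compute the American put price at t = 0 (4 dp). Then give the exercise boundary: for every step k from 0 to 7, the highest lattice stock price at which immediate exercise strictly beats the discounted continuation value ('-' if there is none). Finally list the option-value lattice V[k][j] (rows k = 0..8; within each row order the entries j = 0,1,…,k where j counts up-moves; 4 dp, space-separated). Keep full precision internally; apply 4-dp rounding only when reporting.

params: Δt=0.19612 u=1.24786 d=0.80137 q=0.45632 e^(-rΔt)=0.99491
t_8 payoffs: 61.0379 53.5931 42.0005 23.9490 0.0000 0.0000 0.0000 0.0000 0.0000
t_7: node(7,0) S=16.6740 payoff=57.7260 vs cont=57.3475 → 57.7260 [stop]  node(7,1) S=25.9640 payoff=48.4360 vs cont=48.0575 → 48.4360 [stop]  node(7,2) S=40.4300 payoff=33.9700 vs cont=33.5916 → 33.9700 [stop]  node(7,3) S=62.9558 payoff=11.4442 vs cont=12.9544 → 12.9544 [wait]  node(7,4) S=98.0319 payoff=0.0000 vs cont=0.0000 → 0.0000 [wait]  node(7,5) S=152.6508 payoff=0.0000 vs cont=0.0000 → 0.0000 [wait]  node(7,6) S=237.7008 payoff=0.0000 vs cont=0.0000 → 0.0000 [wait]  node(7,7) S=370.1368 payoff=0.0000 vs cont=0.0000 → 0.0000 [wait]  ⇒ S*(7)=40.4300
t_6: node(6,0) S=20.8069 payoff=53.5931 vs cont=53.2147 → 53.5931 [stop]  node(6,1) S=32.3995 payoff=42.0005 vs cont=41.6221 → 42.0005 [stop]  node(6,2) S=50.4510 payoff=23.9490 vs cont=24.2562 → 24.2562 [wait]  node(6,3) S=78.5600 payoff=0.0000 vs cont=7.0073 → 7.0073 [wait]  node(6,4) S=122.3300 payoff=0.0000 vs cont=0.0000 → 0.0000 [wait]  node(6,5) S=190.4868 payoff=0.0000 vs cont=0.0000 → 0.0000 [wait]  node(6,6) S=296.6173 payoff=0.0000 vs cont=0.0000 → 0.0000 [wait]  ⇒ S*(6)=32.3995
t_5: node(5,0) S=25.9640 payoff=48.4360 vs cont=48.0575 → 48.4360 [stop]  node(5,1) S=40.4300 payoff=33.9700 vs cont=33.7310 → 33.9700 [stop]  node(5,2) S=62.9558 payoff=11.4442 vs cont=16.3019 → 16.3019 [wait]  node(5,3) S=98.0319 payoff=0.0000 vs cont=3.7904 → 3.7904 [wait]  node(5,4) S=152.6508 payoff=0.0000 vs cont=0.0000 → 0.0000 [wait]  node(5,5) S=237.7008 payoff=0.0000 vs cont=0.0000 → 0.0000 [wait]  ⇒ S*(5)=40.4300
t_4: node(4,0) S=32.3995 payoff=42.0005 vs cont=41.6221 → 42.0005 [stop]  node(4,1) S=50.4510 payoff=23.9490 vs cont=25.7759 → 25.7759 [wait]  node(4,2) S=78.5600 payoff=0.0000 vs cont=10.5388 → 10.5388 [wait]  node(4,3) S=122.3300 payoff=0.0000 vs cont=2.0503 → 2.0503 [wait]  node(4,4) S=190.4868 payoff=0.0000 vs cont=0.0000 → 0.0000 [wait]  ⇒ S*(4)=32.3995
t_3: node(3,0) S=40.4300 payoff=33.9700 vs cont=34.4210 → 34.4210 [wait]  node(3,1) S=62.9558 payoff=11.4442 vs cont=18.7272 → 18.7272 [wait]  node(3,2) S=98.0319 payoff=0.0000 vs cont=6.6314 → 6.6314 [wait]  node(3,3) S=152.6508 payoff=0.0000 vs cont=1.1090 → 1.1090 [wait]  ⇒ S*(3)=-
t_2: node(2,0) S=50.4510 payoff=23.9490 vs cont=27.1210 → 27.1210 [wait]  node(2,1) S=78.5600 payoff=0.0000 vs cont=13.1405 → 13.1405 [wait]  node(2,2) S=122.3300 payoff=0.0000 vs cont=4.0905 → 4.0905 [wait]  ⇒ S*(2)=-
t_1: node(1,0) S=62.9558 payoff=11.4442 vs cont=20.6360 → 20.6360 [wait]  node(1,1) S=98.0319 payoff=0.0000 vs cont=8.9650 → 8.9650 [wait]  ⇒ S*(1)=-
t_0: node(0,0) S=78.5600 payoff=0.0000 vs cont=15.2324 → 15.2324 [wait]  ⇒ S*(0)=-

price = 15.2324
boundary = - - - - 32.3995 40.4300 32.3995 40.4300
tree:
15.2324
20.6360 8.9650
27.1210 13.1405 4.0905
34.4210 18.7272 6.6314 1.1090
42.0005 25.7759 10.5388 2.0503 0.0000
48.4360 33.9700 16.3019 3.7904 0.0000 0.0000
53.5931 42.0005 24.2562 7.0073 0.0000 0.0000 0.0000
57.7260 48.4360 33.9700 12.9544 0.0000 0.0000 0.0000 0.0000
61.0379 53.5931 42.0005 23.9490 0.0000 0.0000 0.0000 0.0000 0.0000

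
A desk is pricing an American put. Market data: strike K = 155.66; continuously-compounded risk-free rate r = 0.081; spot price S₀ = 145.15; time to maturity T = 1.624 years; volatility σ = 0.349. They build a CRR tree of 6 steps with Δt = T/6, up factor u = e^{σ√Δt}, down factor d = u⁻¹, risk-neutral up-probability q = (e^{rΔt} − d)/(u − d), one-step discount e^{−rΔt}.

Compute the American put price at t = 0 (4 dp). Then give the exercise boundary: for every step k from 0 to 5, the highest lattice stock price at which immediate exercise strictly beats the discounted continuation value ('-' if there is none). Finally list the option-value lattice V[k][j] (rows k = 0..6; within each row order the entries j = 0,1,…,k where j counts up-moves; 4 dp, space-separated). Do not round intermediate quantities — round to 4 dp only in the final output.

params: Δt=0.27067 u=1.19910 d=0.83396 q=0.51544 e^(-rΔt)=0.97831
t_6 payoffs: 106.8297 85.4501 54.7097 10.5100 0.0000 0.0000 0.0000
t_5: node(5,0) S=58.5523 payoff=97.1077 vs cont=93.7321 → 97.1077 [stop]  node(5,1) S=84.1886 payoff=71.4714 vs cont=68.0959 → 71.4714 [stop]  node(5,2) S=121.0493 payoff=34.6107 vs cont=31.2351 → 34.6107 [stop]  node(5,3) S=174.0490 payoff=0.0000 vs cont=4.9823 → 4.9823 [wait]  node(5,4) S=250.2539 payoff=0.0000 vs cont=0.0000 → 0.0000 [wait]  node(5,5) S=359.8240 payoff=0.0000 vs cont=0.0000 → 0.0000 [wait]  ⇒ S*(5)=121.0493
t_4: node(4,0) S=70.2099 payoff=85.4501 vs cont=82.0745 → 85.4501 [stop]  node(4,1) S=100.9503 payoff=54.7097 vs cont=51.3341 → 54.7097 [stop]  node(4,2) S=145.1500 payoff=10.5100 vs cont=18.9197 → 18.9197 [wait]  node(4,3) S=208.7018 payoff=0.0000 vs cont=2.3619 → 2.3619 [wait]  node(4,4) S=300.0789 payoff=0.0000 vs cont=0.0000 → 0.0000 [wait]  ⇒ S*(4)=100.9503
t_3: node(3,0) S=84.1886 payoff=71.4714 vs cont=68.0959 → 71.4714 [stop]  node(3,1) S=121.0493 payoff=34.6107 vs cont=35.4758 → 35.4758 [wait]  node(3,2) S=174.0490 payoff=0.0000 vs cont=10.1600 → 10.1600 [wait]  node(3,3) S=250.2539 payoff=0.0000 vs cont=1.1197 → 1.1197 [wait]  ⇒ S*(3)=84.1886
t_2: node(2,0) S=100.9503 payoff=54.7097 vs cont=51.7704 → 54.7097 [stop]  node(2,1) S=145.1500 payoff=10.5100 vs cont=21.9407 → 21.9407 [wait]  node(2,2) S=208.7018 payoff=0.0000 vs cont=5.3810 → 5.3810 [wait]  ⇒ S*(2)=100.9503
t_1: node(1,0) S=121.0493 payoff=34.6107 vs cont=36.9992 → 36.9992 [wait]  node(1,1) S=174.0490 payoff=0.0000 vs cont=13.1145 → 13.1145 [wait]  ⇒ S*(1)=-
t_0: node(0,0) S=145.1500 payoff=10.5100 vs cont=24.1527 → 24.1527 [wait]  ⇒ S*(0)=-

price = 24.1527
boundary = - - 100.9503 84.1886 100.9503 121.0493
tree:
24.1527
36.9992 13.1145
54.7097 21.9407 5.3810
71.4714 35.4758 10.1600 1.1197
85.4501 54.7097 18.9197 2.3619 0.0000
97.1077 71.4714 34.6107 4.9823 0.0000 0.0000
106.8297 85.4501 54.7097 10.5100 0.0000 0.0000 0.0000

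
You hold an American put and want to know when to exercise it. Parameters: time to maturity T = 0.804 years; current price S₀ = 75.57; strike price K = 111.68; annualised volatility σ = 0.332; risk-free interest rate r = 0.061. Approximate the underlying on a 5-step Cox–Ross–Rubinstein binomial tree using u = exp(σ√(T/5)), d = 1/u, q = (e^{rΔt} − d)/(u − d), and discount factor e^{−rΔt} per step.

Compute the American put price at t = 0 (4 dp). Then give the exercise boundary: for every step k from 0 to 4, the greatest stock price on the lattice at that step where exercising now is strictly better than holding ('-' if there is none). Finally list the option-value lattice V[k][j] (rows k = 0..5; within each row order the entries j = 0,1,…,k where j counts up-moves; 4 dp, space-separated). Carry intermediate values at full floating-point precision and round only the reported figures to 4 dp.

Δt=0.16080  u=1.14240  d=0.87535  q=0.50368  discount=0.99024
step 5 (expiry): payoffs max(K−S,0) = 72.8419 60.9932 45.5298 25.3488 0.0000 0.0000
step 4: (k=4,j=0): S=44.3686, (K−S)⁺=67.3114, hold=66.2213 ⇒ V=67.3114 exercise | (k=4,j=1): S=57.9046, (K−S)⁺=53.7754, hold=52.6853 ⇒ V=53.7754 exercise | (k=4,j=2): S=75.5700, (K−S)⁺=36.1100, hold=35.0199 ⇒ V=36.1100 exercise | (k=4,j=3): S=98.6248, (K−S)⁺=13.0552, hold=12.4584 ⇒ V=13.0552 exercise | (k=4,j=4): S=128.7131, (K−S)⁺=0.0000, hold=0.0000 ⇒ V=0.0000 continue  boundary S*=98.6248
step 3: (k=3,j=0): S=50.6868, (K−S)⁺=60.9932, hold=59.9032 ⇒ V=60.9932 exercise | (k=3,j=1): S=66.1502, (K−S)⁺=45.5298, hold=44.4397 ⇒ V=45.5298 exercise | (k=3,j=2): S=86.3312, (K−S)⁺=25.3488, hold=24.2587 ⇒ V=25.3488 exercise | (k=3,j=3): S=112.6690, (K−S)⁺=0.0000, hold=6.4164 ⇒ V=6.4164 continue  boundary S*=86.3312
step 2: (k=2,j=0): S=57.9046, (K−S)⁺=53.7754, hold=52.6853 ⇒ V=53.7754 exercise | (k=2,j=1): S=75.5700, (K−S)⁺=36.1100, hold=35.0199 ⇒ V=36.1100 exercise | (k=2,j=2): S=98.6248, (K−S)⁺=13.0552, hold=15.6586 ⇒ V=15.6586 continue  boundary S*=75.5700
step 1: (k=1,j=0): S=66.1502, (K−S)⁺=45.5298, hold=44.4397 ⇒ V=45.5298 exercise | (k=1,j=1): S=86.3312, (K−S)⁺=25.3488, hold=25.5572 ⇒ V=25.5572 continue  boundary S*=66.1502
step 0: (k=0,j=0): S=75.5700, (K−S)⁺=36.1100, hold=35.1238 ⇒ V=36.1100 exercise  boundary S*=75.5700

price = 36.1100
boundary = 75.5700 66.1502 75.5700 86.3312 98.6248
tree:
36.1100
45.5298 25.5572
53.7754 36.1100 15.6586
60.9932 45.5298 25.3488 6.4164
67.3114 53.7754 36.1100 13.0552 0.0000
72.8419 60.9932 45.5298 25.3488 0.0000 0.0000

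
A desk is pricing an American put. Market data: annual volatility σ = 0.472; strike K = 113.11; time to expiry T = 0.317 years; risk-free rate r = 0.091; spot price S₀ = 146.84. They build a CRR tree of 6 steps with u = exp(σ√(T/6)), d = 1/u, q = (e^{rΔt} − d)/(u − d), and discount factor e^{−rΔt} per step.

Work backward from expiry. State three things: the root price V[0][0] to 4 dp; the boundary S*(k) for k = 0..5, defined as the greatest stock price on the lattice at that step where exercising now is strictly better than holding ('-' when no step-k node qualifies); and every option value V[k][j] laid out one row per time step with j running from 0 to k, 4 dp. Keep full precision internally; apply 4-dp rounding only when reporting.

price = 2.3073
boundary = - - - - - 85.3607
tree:
2.3073
4.0272 0.5757
6.8910 1.1457 0.0000
11.4778 2.2799 0.0000 0.0000
18.3926 4.5370 0.0000 0.0000 0.0000
27.7493 9.0287 0.0000 0.0000 0.0000 0.0000
36.5255 17.9674 0.0000 0.0000 0.0000 0.0000 0.0000

params: Δt=0.05283 u=1.11460 d=0.89719 q=0.49507 e^(-rΔt)=0.99520
t_6 payoffs: 36.5255 17.9674 0.0000 0.0000 0.0000 0.0000 0.0000
t_5: node(5,0) S=85.3607 payoff=27.7493 vs cont=27.2068 → 27.7493 [stop]  node(5,1) S=106.0456 payoff=7.0644 vs cont=9.0287 → 9.0287 [wait]  node(5,2) S=131.7429 payoff=0.0000 vs cont=0.0000 → 0.0000 [wait]  node(5,3) S=163.6672 payoff=0.0000 vs cont=0.0000 → 0.0000 [wait]  node(5,4) S=203.3276 payoff=0.0000 vs cont=0.0000 → 0.0000 [wait]  node(5,5) S=252.5985 payoff=0.0000 vs cont=0.0000 → 0.0000 [wait]  ⇒ S*(5)=85.3607
t_4: node(4,0) S=95.1426 payoff=17.9674 vs cont=18.3926 → 18.3926 [wait]  node(4,1) S=118.1979 payoff=0.0000 vs cont=4.5370 → 4.5370 [wait]  node(4,2) S=146.8400 payoff=0.0000 vs cont=0.0000 → 0.0000 [wait]  node(4,3) S=182.4227 payoff=0.0000 vs cont=0.0000 → 0.0000 [wait]  node(4,4) S=226.6280 payoff=0.0000 vs cont=0.0000 → 0.0000 [wait]  ⇒ S*(4)=-
t_3: node(3,0) S=106.0456 payoff=7.0644 vs cont=11.4778 → 11.4778 [wait]  node(3,1) S=131.7429 payoff=0.0000 vs cont=2.2799 → 2.2799 [wait]  node(3,2) S=163.6672 payoff=0.0000 vs cont=0.0000 → 0.0000 [wait]  node(3,3) S=203.3276 payoff=0.0000 vs cont=0.0000 → 0.0000 [wait]  ⇒ S*(3)=-
t_2: node(2,0) S=118.1979 payoff=0.0000 vs cont=6.8910 → 6.8910 [wait]  node(2,1) S=146.8400 payoff=0.0000 vs cont=1.1457 → 1.1457 [wait]  node(2,2) S=182.4227 payoff=0.0000 vs cont=0.0000 → 0.0000 [wait]  ⇒ S*(2)=-
t_1: node(1,0) S=131.7429 payoff=0.0000 vs cont=4.0272 → 4.0272 [wait]  node(1,1) S=163.6672 payoff=0.0000 vs cont=0.5757 → 0.5757 [wait]  ⇒ S*(1)=-
t_0: node(0,0) S=146.8400 payoff=0.0000 vs cont=2.3073 → 2.3073 [wait]  ⇒ S*(0)=-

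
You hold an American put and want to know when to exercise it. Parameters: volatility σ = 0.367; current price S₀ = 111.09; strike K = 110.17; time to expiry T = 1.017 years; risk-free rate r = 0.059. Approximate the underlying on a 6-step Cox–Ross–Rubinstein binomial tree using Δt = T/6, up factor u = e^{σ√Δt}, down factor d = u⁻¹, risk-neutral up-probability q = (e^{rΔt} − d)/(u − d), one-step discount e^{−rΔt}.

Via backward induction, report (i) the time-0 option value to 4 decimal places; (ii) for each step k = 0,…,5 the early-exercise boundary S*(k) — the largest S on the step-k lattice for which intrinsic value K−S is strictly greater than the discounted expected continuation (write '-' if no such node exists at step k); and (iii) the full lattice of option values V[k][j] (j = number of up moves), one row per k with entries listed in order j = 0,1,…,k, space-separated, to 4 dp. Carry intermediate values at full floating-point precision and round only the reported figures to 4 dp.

price = 12.7165
boundary = - - - 70.6017 82.1174 95.5114
tree:
12.7165
19.3820 6.1860
28.4017 10.5890 1.8274
39.5683 17.6054 3.6580 0.0000
49.4690 28.0526 7.3227 0.0000 0.0000
57.9814 39.5683 14.6586 0.0000 0.0000 0.0000
65.3000 49.4690 28.0526 0.0000 0.0000 0.0000 0.0000

Δt=0.16950, u=1.16311, d=0.85977, q=0.49543, disc=e^(-rΔt)=0.99005
k=6 terminal: V=max(K-S,0) → 65.3000 49.4690 28.0526 0.0000 0.0000 0.0000 0.0000
k=5: j=0 S=52.1886 intr=57.9814 cont=56.8851 V=57.9814[EX]; j=1 S=70.6017 intr=39.5683 cont=38.4720 V=39.5683[EX]; j=2 S=95.5114 intr=14.6586 cont=14.0136 V=14.6586[EX]; j=3 S=129.2096 intr=0.0000 cont=0.0000 V=0.0000[hold]; j=4 S=174.7972 intr=0.0000 cont=0.0000 V=0.0000[hold]; j=5 S=236.4690 intr=0.0000 cont=0.0000 V=0.0000[hold]  S*(5)=95.5114
k=4: j=0 S=60.7010 intr=49.4690 cont=48.3728 V=49.4690[EX]; j=1 S=82.1174 intr=28.0526 cont=26.9563 V=28.0526[EX]; j=2 S=111.0900 intr=0.0000 cont=7.3227 V=7.3227[hold]; j=3 S=150.2847 intr=0.0000 cont=0.0000 V=0.0000[hold]; j=4 S=203.3080 intr=0.0000 cont=0.0000 V=0.0000[hold]  S*(4)=82.1174
k=3: j=0 S=70.6017 intr=39.5683 cont=38.4720 V=39.5683[EX]; j=1 S=95.5114 intr=14.6586 cont=17.6054 V=17.6054[hold]; j=2 S=129.2096 intr=0.0000 cont=3.6580 V=3.6580[hold]; j=3 S=174.7972 intr=0.0000 cont=0.0000 V=0.0000[hold]  S*(3)=70.6017
k=2: j=0 S=82.1174 intr=28.0526 cont=28.4017 V=28.4017[hold]; j=1 S=111.0900 intr=0.0000 cont=10.5890 V=10.5890[hold]; j=2 S=150.2847 intr=0.0000 cont=1.8274 V=1.8274[hold]  S*(2)=-
k=1: j=0 S=95.5114 intr=14.6586 cont=19.3820 V=19.3820[hold]; j=1 S=129.2096 intr=0.0000 cont=6.1860 V=6.1860[hold]  S*(1)=-
k=0: j=0 S=111.0900 intr=0.0000 cont=12.7165 V=12.7165[hold]  S*(0)=-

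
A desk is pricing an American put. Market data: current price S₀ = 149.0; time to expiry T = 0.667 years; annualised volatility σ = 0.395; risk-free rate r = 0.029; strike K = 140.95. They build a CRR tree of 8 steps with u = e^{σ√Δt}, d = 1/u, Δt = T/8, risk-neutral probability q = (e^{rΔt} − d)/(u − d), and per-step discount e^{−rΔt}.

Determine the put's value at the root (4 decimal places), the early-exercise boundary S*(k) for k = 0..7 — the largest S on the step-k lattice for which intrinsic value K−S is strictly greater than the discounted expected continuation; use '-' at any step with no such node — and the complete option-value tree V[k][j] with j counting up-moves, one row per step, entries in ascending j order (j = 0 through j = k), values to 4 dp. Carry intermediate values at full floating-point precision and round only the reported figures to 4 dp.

price = 13.9075
boundary = - - - - 94.4174 84.2400 94.4174 105.8244
tree:
13.9075
19.7743 7.6751
27.2794 11.8113 3.2704
36.3417 17.6815 5.5646 0.8223
46.5326 25.5768 9.2890 1.5917 0.0000
56.7100 35.4383 15.1116 3.0808 0.0000 0.0000
65.7903 46.5326 23.6985 5.9631 0.0000 0.0000 0.0000
73.8919 56.7100 35.1256 11.5421 0.0000 0.0000 0.0000 0.0000
81.1201 65.7903 46.5326 22.3406 0.0000 0.0000 0.0000 0.0000 0.0000

Δt=0.08338, u=1.12081, d=0.89221, q=0.48211, disc=e^(-rΔt)=0.99759
k=8 terminal: V=max(K-S,0) → 81.1201 65.7903 46.5326 22.3406 0.0000 0.0000 0.0000 0.0000 0.0000
k=7: j=0 S=67.0581 intr=73.8919 cont=73.5515 V=73.8919[EX]; j=1 S=84.2400 intr=56.7100 cont=56.3696 V=56.7100[EX]; j=2 S=105.8244 intr=35.1256 cont=34.7852 V=35.1256[EX]; j=3 S=132.9391 intr=8.0109 cont=11.5421 V=11.5421[hold]; j=4 S=167.0013 intr=0.0000 cont=0.0000 V=0.0000[hold]; j=5 S=209.7910 intr=0.0000 cont=0.0000 V=0.0000[hold]; j=6 S=263.5445 intr=0.0000 cont=0.0000 V=0.0000[hold]; j=7 S=331.0709 intr=0.0000 cont=0.0000 V=0.0000[hold]  S*(7)=105.8244
k=6: j=0 S=75.1597 intr=65.7903 cont=65.4499 V=65.7903[EX]; j=1 S=94.4174 intr=46.5326 cont=46.1922 V=46.5326[EX]; j=2 S=118.6094 intr=22.3406 cont=23.6985 V=23.6985[hold]; j=3 S=149.0000 intr=0.0000 cont=5.9631 V=5.9631[hold]; j=4 S=187.1774 intr=0.0000 cont=0.0000 V=0.0000[hold]; j=5 S=235.1367 intr=0.0000 cont=0.0000 V=0.0000[hold]; j=6 S=295.3844 intr=0.0000 cont=0.0000 V=0.0000[hold]  S*(6)=94.4174
k=5: j=0 S=84.2400 intr=56.7100 cont=56.3696 V=56.7100[EX]; j=1 S=105.8244 intr=35.1256 cont=35.4383 V=35.4383[hold]; j=2 S=132.9391 intr=8.0109 cont=15.1116 V=15.1116[hold]; j=3 S=167.0013 intr=0.0000 cont=3.0808 V=3.0808[hold]; j=4 S=209.7910 intr=0.0000 cont=0.0000 V=0.0000[hold]; j=5 S=263.5445 intr=0.0000 cont=0.0000 V=0.0000[hold]  S*(5)=84.2400
k=4: j=0 S=94.4174 intr=46.5326 cont=46.3426 V=46.5326[EX]; j=1 S=118.6094 intr=22.3406 cont=25.5768 V=25.5768[hold]; j=2 S=149.0000 intr=0.0000 cont=9.2890 V=9.2890[hold]; j=3 S=187.1774 intr=0.0000 cont=1.5917 V=1.5917[hold]; j=4 S=235.1367 intr=0.0000 cont=0.0000 V=0.0000[hold]  S*(4)=94.4174
k=3: j=0 S=105.8244 intr=35.1256 cont=36.3417 V=36.3417[hold]; j=1 S=132.9391 intr=8.0109 cont=17.6815 V=17.6815[hold]; j=2 S=167.0013 intr=0.0000 cont=5.5646 V=5.5646[hold]; j=3 S=209.7910 intr=0.0000 cont=0.8223 V=0.8223[hold]  S*(3)=-
k=2: j=0 S=118.6094 intr=22.3406 cont=27.2794 V=27.2794[hold]; j=1 S=149.0000 intr=0.0000 cont=11.8113 V=11.8113[hold]; j=2 S=187.1774 intr=0.0000 cont=3.2704 V=3.2704[hold]  S*(2)=-
k=1: j=0 S=132.9391 intr=8.0109 cont=19.7743 V=19.7743[hold]; j=1 S=167.0013 intr=0.0000 cont=7.6751 V=7.6751[hold]  S*(1)=-
k=0: j=0 S=149.0000 intr=0.0000 cont=13.9075 V=13.9075[hold]  S*(0)=-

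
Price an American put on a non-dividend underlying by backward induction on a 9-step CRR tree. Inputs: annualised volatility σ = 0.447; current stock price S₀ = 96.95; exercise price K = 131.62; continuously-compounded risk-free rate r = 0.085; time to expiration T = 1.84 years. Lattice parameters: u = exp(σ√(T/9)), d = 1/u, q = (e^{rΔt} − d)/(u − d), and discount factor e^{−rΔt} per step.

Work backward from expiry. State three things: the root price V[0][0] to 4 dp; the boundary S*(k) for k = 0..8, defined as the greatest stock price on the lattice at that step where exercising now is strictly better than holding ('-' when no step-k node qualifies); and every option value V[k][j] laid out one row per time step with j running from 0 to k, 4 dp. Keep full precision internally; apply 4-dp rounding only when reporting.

price = 39.5662
boundary = - 79.2084 64.7134 79.2084 64.7134 79.2084 64.7134 79.2084 96.9500
tree:
39.5662
52.4116 27.7487
66.9066 38.7162 17.4440
78.7490 52.4116 25.9933 9.2626
88.4243 66.9066 37.5753 14.9935 3.6918
96.3290 78.7490 52.4116 23.6370 6.6279 0.8003
102.7872 88.4243 66.9066 36.0136 11.7354 1.6052 0.0000
108.0635 96.3290 78.7490 52.4116 20.4119 3.2198 0.0000 0.0000
112.3743 102.7872 88.4243 66.9066 34.6700 6.4584 0.0000 0.0000 0.0000
115.8962 108.0635 96.3290 78.7490 52.4116 12.9545 0.0000 0.0000 0.0000 0.0000

Δt=0.20444, u=1.22399, d=0.81700, q=0.49271, disc=e^(-rΔt)=0.98277
k=9 terminal: V=max(K-S,0) → 115.8962 108.0635 96.3290 78.7490 52.4116 12.9545 0.0000 0.0000 0.0000 0.0000
k=8: j=0 S=19.2457 intr=112.3743 cont=110.1068 V=112.3743[EX]; j=1 S=28.8328 intr=102.7872 cont=100.5197 V=102.7872[EX]; j=2 S=43.1957 intr=88.4243 cont=86.1568 V=88.4243[EX]; j=3 S=64.7134 intr=66.9066 cont=64.6391 V=66.9066[EX]; j=4 S=96.9500 intr=34.6700 cont=32.4025 V=34.6700[EX]; j=5 S=145.2450 intr=0.0000 cont=6.4584 V=6.4584[hold]; j=6 S=217.5980 intr=0.0000 cont=0.0000 V=0.0000[hold]; j=7 S=325.9930 intr=0.0000 cont=0.0000 V=0.0000[hold]; j=8 S=488.3844 intr=0.0000 cont=0.0000 V=0.0000[hold]  S*(8)=96.9500
k=7: j=0 S=23.5565 intr=108.0635 cont=105.7960 V=108.0635[EX]; j=1 S=35.2910 intr=96.3290 cont=94.0615 V=96.3290[EX]; j=2 S=52.8710 intr=78.7490 cont=76.4815 V=78.7490[EX]; j=3 S=79.2084 intr=52.4116 cont=50.1441 V=52.4116[EX]; j=4 S=118.6655 intr=12.9545 cont=20.4119 V=20.4119[hold]; j=5 S=177.7780 intr=0.0000 cont=3.2198 V=3.2198[hold]; j=6 S=266.3370 intr=0.0000 cont=0.0000 V=0.0000[hold]; j=7 S=399.0112 intr=0.0000 cont=0.0000 V=0.0000[hold]  S*(7)=79.2084
k=6: j=0 S=28.8328 intr=102.7872 cont=100.5197 V=102.7872[EX]; j=1 S=43.1957 intr=88.4243 cont=86.1568 V=88.4243[EX]; j=2 S=64.7134 intr=66.9066 cont=64.6391 V=66.9066[EX]; j=3 S=96.9500 intr=34.6700 cont=36.0136 V=36.0136[hold]; j=4 S=145.2450 intr=0.0000 cont=11.7354 V=11.7354[hold]; j=5 S=217.5980 intr=0.0000 cont=1.6052 V=1.6052[hold]; j=6 S=325.9930 intr=0.0000 cont=0.0000 V=0.0000[hold]  S*(6)=64.7134
k=5: j=0 S=35.2910 intr=96.3290 cont=94.0615 V=96.3290[EX]; j=1 S=52.8710 intr=78.7490 cont=76.4815 V=78.7490[EX]; j=2 S=79.2084 intr=52.4116 cont=50.7947 V=52.4116[EX]; j=3 S=118.6655 intr=12.9545 cont=23.6370 V=23.6370[hold]; j=4 S=177.7780 intr=0.0000 cont=6.6279 V=6.6279[hold]; j=5 S=266.3370 intr=0.0000 cont=0.8003 V=0.8003[hold]  S*(5)=79.2084
k=4: j=0 S=43.1957 intr=88.4243 cont=86.1568 V=88.4243[EX]; j=1 S=64.7134 intr=66.9066 cont=64.6391 V=66.9066[EX]; j=2 S=96.9500 intr=34.6700 cont=37.5753 V=37.5753[hold]; j=3 S=145.2450 intr=0.0000 cont=14.9935 V=14.9935[hold]; j=4 S=217.5980 intr=0.0000 cont=3.6918 V=3.6918[hold]  S*(4)=64.7134
k=3: j=0 S=52.8710 intr=78.7490 cont=76.4815 V=78.7490[EX]; j=1 S=79.2084 intr=52.4116 cont=51.5509 V=52.4116[EX]; j=2 S=118.6655 intr=12.9545 cont=25.9933 V=25.9933[hold]; j=3 S=177.7780 intr=0.0000 cont=9.2626 V=9.2626[hold]  S*(3)=79.2084
k=2: j=0 S=64.7134 intr=66.9066 cont=64.6391 V=66.9066[EX]; j=1 S=96.9500 intr=34.6700 cont=38.7162 V=38.7162[hold]; j=2 S=145.2450 intr=0.0000 cont=17.4440 V=17.4440[hold]  S*(2)=64.7134
k=1: j=0 S=79.2084 intr=52.4116 cont=52.1034 V=52.4116[EX]; j=1 S=118.6655 intr=12.9545 cont=27.7487 V=27.7487[hold]  S*(1)=79.2084
k=0: j=0 S=96.9500 intr=34.6700 cont=39.5662 V=39.5662[hold]  S*(0)=-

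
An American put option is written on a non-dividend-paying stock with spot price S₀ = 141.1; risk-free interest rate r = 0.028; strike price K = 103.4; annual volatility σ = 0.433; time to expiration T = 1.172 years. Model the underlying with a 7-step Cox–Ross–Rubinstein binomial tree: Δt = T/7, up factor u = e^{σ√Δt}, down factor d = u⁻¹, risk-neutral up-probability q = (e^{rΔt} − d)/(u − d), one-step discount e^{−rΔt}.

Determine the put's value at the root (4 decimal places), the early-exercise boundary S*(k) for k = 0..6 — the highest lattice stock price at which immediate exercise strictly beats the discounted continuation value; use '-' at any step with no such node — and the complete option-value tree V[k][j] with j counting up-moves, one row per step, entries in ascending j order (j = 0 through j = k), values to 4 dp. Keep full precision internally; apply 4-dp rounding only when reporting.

Δt=0.16743, u=1.19384, d=0.83763, q=0.46901, disc=e^(-rΔt)=0.99532
k=7 terminal: V=max(K-S,0) → 62.5771 45.2170 20.4744 0.0000 0.0000 0.0000 0.0000 0.0000
k=6: j=0 S=48.7360 intr=54.6640 cont=54.1804 V=54.6640[EX]; j=1 S=69.4612 intr=33.9388 cont=33.4552 V=33.9388[EX]; j=2 S=98.9999 intr=4.4001 cont=10.8208 V=10.8208[hold]; j=3 S=141.1000 intr=0.0000 cont=0.0000 V=0.0000[hold]; j=4 S=201.1034 intr=0.0000 cont=0.0000 V=0.0000[hold]; j=5 S=286.6234 intr=0.0000 cont=0.0000 V=0.0000[hold]; j=6 S=408.5112 intr=0.0000 cont=0.0000 V=0.0000[hold]  S*(6)=69.4612
k=5: j=0 S=58.1830 intr=45.2170 cont=44.7334 V=45.2170[EX]; j=1 S=82.9256 intr=20.4744 cont=22.9881 V=22.9881[hold]; j=2 S=118.1900 intr=0.0000 cont=5.7188 V=5.7188[hold]; j=3 S=168.4508 intr=0.0000 cont=0.0000 V=0.0000[hold]; j=4 S=240.0853 intr=0.0000 cont=0.0000 V=0.0000[hold]; j=5 S=342.1825 intr=0.0000 cont=0.0000 V=0.0000[hold]  S*(5)=58.1830
k=4: j=0 S=69.4612 intr=33.9388 cont=34.6286 V=34.6286[hold]; j=1 S=98.9999 intr=4.4001 cont=14.8189 V=14.8189[hold]; j=2 S=141.1000 intr=0.0000 cont=3.0224 V=3.0224[hold]; j=3 S=201.1034 intr=0.0000 cont=0.0000 V=0.0000[hold]; j=4 S=286.6234 intr=0.0000 cont=0.0000 V=0.0000[hold]  S*(4)=-
k=3: j=0 S=82.9256 intr=20.4744 cont=25.2191 V=25.2191[hold]; j=1 S=118.1900 intr=0.0000 cont=9.2428 V=9.2428[hold]; j=2 S=168.4508 intr=0.0000 cont=1.5974 V=1.5974[hold]; j=3 S=240.0853 intr=0.0000 cont=0.0000 V=0.0000[hold]  S*(3)=-
k=2: j=0 S=98.9999 intr=4.4001 cont=17.6431 V=17.6431[hold]; j=1 S=141.1000 intr=0.0000 cont=5.6305 V=5.6305[hold]; j=2 S=201.1034 intr=0.0000 cont=0.8442 V=0.8442[hold]  S*(2)=-
k=1: j=0 S=118.1900 intr=0.0000 cont=11.9529 V=11.9529[hold]; j=1 S=168.4508 intr=0.0000 cont=3.3698 V=3.3698[hold]  S*(1)=-
k=0: j=0 S=141.1000 intr=0.0000 cont=7.8902 V=7.8902[hold]  S*(0)=-

price = 7.8902
boundary = - - - - - 58.1830 69.4612
tree:
7.8902
11.9529 3.3698
17.6431 5.6305 0.8442
25.2191 9.2428 1.5974 0.0000
34.6286 14.8189 3.0224 0.0000 0.0000
45.2170 22.9881 5.7188 0.0000 0.0000 0.0000
54.6640 33.9388 10.8208 0.0000 0.0000 0.0000 0.0000
62.5771 45.2170 20.4744 0.0000 0.0000 0.0000 0.0000 0.0000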